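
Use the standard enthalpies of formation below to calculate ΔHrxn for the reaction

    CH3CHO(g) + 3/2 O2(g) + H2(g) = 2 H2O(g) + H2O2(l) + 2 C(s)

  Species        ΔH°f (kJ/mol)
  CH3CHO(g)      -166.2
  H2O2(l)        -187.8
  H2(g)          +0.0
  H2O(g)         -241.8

Products: 2·(-241.8) + 1·(-187.8) + 2·(+0.0) = -671.4
Reactants: 1·(-166.2) + 3/2·(+0.0) + 1·(+0.0) = -166.2
ΔHrxn = (-671.4) − (-166.2) = -505.2 kJ/mol

ΔHrxn = -505.2 kJ/mol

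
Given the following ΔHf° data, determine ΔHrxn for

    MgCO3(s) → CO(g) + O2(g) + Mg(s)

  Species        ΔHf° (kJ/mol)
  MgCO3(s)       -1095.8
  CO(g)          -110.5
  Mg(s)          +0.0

Products: 1·(-110.5) + 1·(+0.0) + 1·(+0.0) = -110.5
Reactants: 1·(-1095.8) = -1095.8
ΔHrxn = (-110.5) − (-1095.8) = 985.3 kJ/mol

ΔHrxn = 985.3 kJ/mol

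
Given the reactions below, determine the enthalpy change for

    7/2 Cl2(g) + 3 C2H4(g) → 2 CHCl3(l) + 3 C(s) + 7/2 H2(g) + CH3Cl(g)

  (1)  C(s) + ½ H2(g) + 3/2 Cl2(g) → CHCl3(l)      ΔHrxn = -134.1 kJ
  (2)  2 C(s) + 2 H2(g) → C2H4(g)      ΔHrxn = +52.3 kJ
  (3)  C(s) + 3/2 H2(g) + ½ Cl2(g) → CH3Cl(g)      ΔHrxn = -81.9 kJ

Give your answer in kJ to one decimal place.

(1) × 2 (scale by 2 for the 2 CHCl3(l)): (2)·(-134.1) = -268.2 kJ
(2) reversed and × 3 (C2H4(g) must end up as a reactant; scale by 3 for the 3 C2H4(g)): (-3)·(+52.3) = -156.9 kJ
(3) as written (CH3Cl(g) already on the product side): -81.9 kJ
ΔHrxn = (-268.2) + (-156.9) + (-81.9) = -507.0 kJ

ΔHrxn = -507.0 kJ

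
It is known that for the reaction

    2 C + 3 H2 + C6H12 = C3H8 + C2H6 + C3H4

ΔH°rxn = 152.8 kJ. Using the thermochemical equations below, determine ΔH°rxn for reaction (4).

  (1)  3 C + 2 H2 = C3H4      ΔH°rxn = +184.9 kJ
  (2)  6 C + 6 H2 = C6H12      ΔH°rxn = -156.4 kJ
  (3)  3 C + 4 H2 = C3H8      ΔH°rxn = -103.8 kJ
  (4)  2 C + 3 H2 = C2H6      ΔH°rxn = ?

(1) as written: +184.9 kJ
(2) reversed: +156.4 kJ
(3) as written: -103.8 kJ
(4) as written: contributes x
+152.8 = (+184.9) + (+156.4) + (-103.8) + x
x = (+152.8 − (+237.5)) / (1) = -84.7 kJ

ΔH°rxn = -84.7 kJ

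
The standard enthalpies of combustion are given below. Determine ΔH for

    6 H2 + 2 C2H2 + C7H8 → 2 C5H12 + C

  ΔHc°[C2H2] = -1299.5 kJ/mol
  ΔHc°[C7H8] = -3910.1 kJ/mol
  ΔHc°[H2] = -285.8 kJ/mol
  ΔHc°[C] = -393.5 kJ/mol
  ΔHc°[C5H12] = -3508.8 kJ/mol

With combustion enthalpies, reactants minus products:
= [6·(-285.8) + 2·(-1299.5) + 1·(-3910.1)] − [2·(-3508.8) + 1·(-393.5)]
= -812.8 kJ/mol

ΔH = -812.8 kJ/mol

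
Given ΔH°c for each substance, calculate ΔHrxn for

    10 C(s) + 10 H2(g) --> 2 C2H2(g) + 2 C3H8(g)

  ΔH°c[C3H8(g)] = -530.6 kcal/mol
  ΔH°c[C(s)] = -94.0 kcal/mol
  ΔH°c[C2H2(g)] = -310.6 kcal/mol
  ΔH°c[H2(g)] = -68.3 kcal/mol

ΔHrxn = 59.4 kcal/mol

Using ΔH = Σ nΔHc°(reactants) − Σ nΔHc°(products):
= [10·(-94.0) + 10·(-68.3)] − [2·(-310.6) + 2·(-530.6)]
= 59.4 kcal/mol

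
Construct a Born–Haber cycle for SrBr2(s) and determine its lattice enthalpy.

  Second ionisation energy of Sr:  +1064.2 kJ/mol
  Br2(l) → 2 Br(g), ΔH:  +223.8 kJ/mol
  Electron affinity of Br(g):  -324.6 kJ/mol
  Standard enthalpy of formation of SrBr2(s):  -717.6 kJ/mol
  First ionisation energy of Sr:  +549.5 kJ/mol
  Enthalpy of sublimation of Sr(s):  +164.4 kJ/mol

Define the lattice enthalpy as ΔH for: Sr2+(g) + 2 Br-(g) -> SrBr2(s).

ΔHf° = 1·ΔHsub + 1·(ΣIE) + 1·D(Br2) + 2·EA + U
-717.6 = 1·(+164.4) + 1·(+1613.7) + 1·(+223.8) + 2·(-324.6) + U
U = -717.6 − (+1352.7) = -2070.3 kJ/mol

U = -2070.3 kJ/mol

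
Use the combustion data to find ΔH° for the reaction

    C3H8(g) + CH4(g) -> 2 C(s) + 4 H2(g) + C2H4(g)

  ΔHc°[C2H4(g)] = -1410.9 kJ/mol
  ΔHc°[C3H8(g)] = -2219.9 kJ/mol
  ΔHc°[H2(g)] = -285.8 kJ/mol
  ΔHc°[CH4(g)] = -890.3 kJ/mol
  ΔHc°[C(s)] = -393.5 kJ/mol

ΔH° = 230.9 kJ/mol

With combustion enthalpies, reactants minus products:
= [1·(-2219.9) + 1·(-890.3)] − [2·(-393.5) + 4·(-285.8) + 1·(-1410.9)]
= 230.9 kJ/mol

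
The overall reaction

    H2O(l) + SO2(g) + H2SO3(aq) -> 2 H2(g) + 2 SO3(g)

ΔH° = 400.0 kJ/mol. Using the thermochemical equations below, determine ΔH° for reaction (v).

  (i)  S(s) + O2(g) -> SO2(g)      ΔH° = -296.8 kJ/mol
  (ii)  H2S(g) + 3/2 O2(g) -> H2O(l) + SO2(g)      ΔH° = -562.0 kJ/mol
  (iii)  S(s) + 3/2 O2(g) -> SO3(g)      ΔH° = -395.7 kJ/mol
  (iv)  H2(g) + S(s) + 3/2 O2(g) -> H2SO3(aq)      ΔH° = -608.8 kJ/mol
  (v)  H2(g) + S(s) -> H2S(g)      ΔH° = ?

ΔH° = -20.6 kJ/mol

(i): not needed.
(ii) reversed: +562.0 kJ/mol
(iii) × 2: (2)·(-395.7) = -791.4 kJ/mol
(iv) reversed: +608.8 kJ/mol
(v) reversed: contributes −x
+400.0 = (+562.0) + (-791.4) + (+608.8) − x
x = (+400.0 − (+379.4)) / (-1) = -20.6 kJ/mol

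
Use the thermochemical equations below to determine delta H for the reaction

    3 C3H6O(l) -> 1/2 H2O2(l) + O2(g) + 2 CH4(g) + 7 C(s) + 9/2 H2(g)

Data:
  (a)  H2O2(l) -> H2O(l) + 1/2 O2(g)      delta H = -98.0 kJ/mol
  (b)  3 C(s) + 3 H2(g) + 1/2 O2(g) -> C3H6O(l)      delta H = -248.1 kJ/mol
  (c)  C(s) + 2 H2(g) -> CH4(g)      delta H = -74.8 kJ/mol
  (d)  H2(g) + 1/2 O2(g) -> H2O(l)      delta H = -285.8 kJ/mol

delta H = 500.8 kJ/mol

(a) reversed and × 1/2 (reverse to put H2O2(l) on the product side; scale by 1/2 for the 1/2 H2O2(l)): (-1/2)·(-98.0) = +49.0 kJ/mol
(b) reversed and × 3 (C3H6O(l) must end up as a reactant; ×3 to match 3 C3H6O(l) in the target): (-3)·(-248.1) = +744.3 kJ/mol
(c) × 2 (scale by 2 for the 2 CH4(g)): (2)·(-74.8) = -149.6 kJ/mol
(d) × 1/2: (1/2)·(-285.8) = -142.9 kJ/mol
delta H = (-1/2)·(-98.0) + (-3)·(-248.1) + (2)·(-74.8) + (1/2)·(-285.8) = 500.8 kJ/mol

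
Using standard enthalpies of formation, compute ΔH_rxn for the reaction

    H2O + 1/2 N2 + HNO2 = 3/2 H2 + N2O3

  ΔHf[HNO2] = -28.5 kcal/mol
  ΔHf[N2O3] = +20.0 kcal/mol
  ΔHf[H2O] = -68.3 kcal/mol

ΔH_rxn = 116.8 kcal/mol

Products: 3/2·(+0.0) + 1·(+20.0) = +20.0
Reactants: 1·(-68.3) + 1/2·(+0.0) + 1·(-28.5) = -96.8
ΔH_rxn = (+20.0) − (-96.8) = 116.8 kcal/mol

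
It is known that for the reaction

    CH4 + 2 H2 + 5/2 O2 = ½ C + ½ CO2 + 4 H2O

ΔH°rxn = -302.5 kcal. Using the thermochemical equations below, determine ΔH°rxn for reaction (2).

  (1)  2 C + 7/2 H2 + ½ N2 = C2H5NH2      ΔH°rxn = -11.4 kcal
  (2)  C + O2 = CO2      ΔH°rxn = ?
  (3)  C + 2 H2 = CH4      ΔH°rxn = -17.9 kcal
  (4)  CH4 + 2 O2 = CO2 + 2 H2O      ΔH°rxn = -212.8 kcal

ΔH°rxn = -94.0 kcal

(1): not needed.
(2) reversed and × 3/2: contributes −3/2·x
(3) as written: -17.9 kcal
(4) × 2: (2)·(-212.8) = -425.6 kcal
-302.5 = (-17.9) + (-425.6) − 3/2·x
x = (-302.5 − (-443.5)) / (-3/2) = -94.0 kcal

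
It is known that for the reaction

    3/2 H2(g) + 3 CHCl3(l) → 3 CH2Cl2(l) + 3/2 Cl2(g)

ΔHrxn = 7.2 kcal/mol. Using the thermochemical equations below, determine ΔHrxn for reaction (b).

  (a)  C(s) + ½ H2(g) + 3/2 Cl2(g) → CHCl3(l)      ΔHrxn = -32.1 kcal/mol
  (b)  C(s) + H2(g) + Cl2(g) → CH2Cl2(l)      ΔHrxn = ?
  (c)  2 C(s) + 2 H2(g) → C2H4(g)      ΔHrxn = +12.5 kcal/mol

(a) reversed and × 3 (reverse to put CHCl3(l) on the reactant side; ×3 to match 3 CHCl3(l) in the target): (-3)·(-32.1) = +96.3 kcal/mol
(b) × 3 (×3 to match 3 CH2Cl2(l) in the target): contributes 3·x
(c): not needed (C2H4(g) appears nowhere else).
+7.2 = (+96.3) + 3·x
x = (+7.2 − (+96.3)) / (3) = -29.7 kcal/mol

ΔHrxn = -29.7 kcal/mol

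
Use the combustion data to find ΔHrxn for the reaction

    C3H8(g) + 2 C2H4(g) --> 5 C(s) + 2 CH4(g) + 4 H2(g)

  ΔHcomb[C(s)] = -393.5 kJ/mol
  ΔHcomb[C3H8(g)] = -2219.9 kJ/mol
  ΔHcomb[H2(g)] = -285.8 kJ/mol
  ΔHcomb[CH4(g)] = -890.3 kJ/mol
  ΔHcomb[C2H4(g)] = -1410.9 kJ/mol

With combustion enthalpies, reactants minus products:
= [1·(-2219.9) + 2·(-1410.9)] − [5·(-393.5) + 2·(-890.3) + 4·(-285.8)]
= -150.4 kJ/mol

ΔHrxn = -150.4 kJ/mol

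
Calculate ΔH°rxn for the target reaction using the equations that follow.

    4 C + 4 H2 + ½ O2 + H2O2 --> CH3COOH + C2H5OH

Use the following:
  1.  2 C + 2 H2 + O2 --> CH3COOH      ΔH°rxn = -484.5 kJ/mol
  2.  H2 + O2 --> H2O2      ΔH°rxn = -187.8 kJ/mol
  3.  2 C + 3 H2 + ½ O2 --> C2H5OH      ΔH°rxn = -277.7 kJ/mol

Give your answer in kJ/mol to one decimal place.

ΔH°rxn = -574.4 kJ/mol

eq. 1 as written: -484.5 kJ/mol
eq. 2 reversed: +187.8 kJ/mol
eq. 3 as written: -277.7 kJ/mol
ΔH°rxn = (-484.5) + (+187.8) + (-277.7) = -574.4 kJ/mol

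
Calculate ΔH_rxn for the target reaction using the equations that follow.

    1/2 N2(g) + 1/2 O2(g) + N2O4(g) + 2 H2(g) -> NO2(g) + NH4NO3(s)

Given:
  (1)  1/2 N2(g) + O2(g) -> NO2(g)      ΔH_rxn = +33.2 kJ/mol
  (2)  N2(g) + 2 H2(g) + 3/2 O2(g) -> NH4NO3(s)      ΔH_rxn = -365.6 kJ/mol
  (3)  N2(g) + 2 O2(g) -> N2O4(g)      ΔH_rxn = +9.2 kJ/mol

(1) as written (NO2(g) already on the product side): +33.2 kJ/mol
(2) as written (NH4NO3(s) already on the product side): -365.6 kJ/mol
(3) reversed (reverse to put N2O4(g) on the reactant side): -9.2 kJ/mol
Summing the manipulated equations, ΔH_rxn = (1)·(+33.2) + (1)·(-365.6) + (-1)·(+9.2) = -341.6 kJ/mol

ΔH_rxn = -341.6 kJ/mol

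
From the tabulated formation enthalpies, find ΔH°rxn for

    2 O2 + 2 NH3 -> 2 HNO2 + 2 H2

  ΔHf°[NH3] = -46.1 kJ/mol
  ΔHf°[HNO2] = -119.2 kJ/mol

ΔH°rxn = -146.2 kJ/mol

Products: 2·(-119.2) + 2·(+0.0) = -238.4
Reactants: 2·(+0.0) + 2·(-46.1) = -92.2
ΔH°rxn = (-238.4) − (-92.2) = -146.2 kJ/mol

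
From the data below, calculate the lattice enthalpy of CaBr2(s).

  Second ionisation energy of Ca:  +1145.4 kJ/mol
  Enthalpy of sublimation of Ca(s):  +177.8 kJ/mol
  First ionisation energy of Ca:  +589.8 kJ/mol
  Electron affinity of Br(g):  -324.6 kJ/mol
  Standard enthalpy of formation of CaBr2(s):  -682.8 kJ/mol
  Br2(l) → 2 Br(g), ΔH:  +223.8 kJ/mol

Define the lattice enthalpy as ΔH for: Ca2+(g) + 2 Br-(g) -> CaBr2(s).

ΔHf° = 1·ΔHsub + 1·(ΣIE) + 1·D(Br2) + 2·EA + U
-682.8 = 1·(+177.8) + 1·(+1735.2) + 1·(+223.8) + 2·(-324.6) + U
U = -682.8 − (+1487.6) = -2170.4 kJ/mol

U = -2170.4 kJ/mol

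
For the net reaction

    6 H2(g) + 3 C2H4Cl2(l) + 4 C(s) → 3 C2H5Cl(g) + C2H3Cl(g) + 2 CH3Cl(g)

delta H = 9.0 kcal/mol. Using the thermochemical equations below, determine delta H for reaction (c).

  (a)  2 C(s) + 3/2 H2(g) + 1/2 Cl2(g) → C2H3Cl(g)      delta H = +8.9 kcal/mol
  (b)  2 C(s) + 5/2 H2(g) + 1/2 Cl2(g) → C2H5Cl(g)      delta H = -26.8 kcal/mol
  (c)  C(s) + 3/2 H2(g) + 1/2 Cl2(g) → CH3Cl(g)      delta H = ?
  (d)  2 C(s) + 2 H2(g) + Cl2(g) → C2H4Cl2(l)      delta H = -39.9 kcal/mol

(a) as written (C2H3Cl(g) already on the product side): +8.9 kcal/mol
(b) × 3 (×3 to match 3 C2H5Cl(g) in the target): (3)·(-26.8) = -80.4 kcal/mol
(c) × 2 (scale by 2 for the 2 CH3Cl(g)): contributes 2·x
(d) reversed and × 3 (reverse to put C2H4Cl2(l) on the reactant side; scale by 3 for the 3 C2H4Cl2(l)): (-3)·(-39.9) = +119.7 kcal/mol
+9.0 = (+8.9) + (-80.4) + (+119.7) + 2·x
x = (+9.0 − (+48.2)) / (2) = -19.6 kcal/mol

delta H = -19.6 kcal/mol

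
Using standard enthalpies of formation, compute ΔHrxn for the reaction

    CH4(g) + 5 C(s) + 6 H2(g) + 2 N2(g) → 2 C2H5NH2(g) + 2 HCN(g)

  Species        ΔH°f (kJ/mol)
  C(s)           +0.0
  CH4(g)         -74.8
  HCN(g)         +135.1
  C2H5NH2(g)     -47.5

ΔHrxn = 250.0 kJ/mol

ΔH°rxn = Σ nΔHf°(products) − Σ nΔHf°(reactants).
Products: 2·(-47.5) + 2·(+135.1) = +175.2
Reactants: 1·(-74.8) + 5·(+0.0) + 6·(+0.0) + 2·(+0.0) = -74.8
ΔHrxn = (+175.2) − (-74.8) = 250.0 kJ/mol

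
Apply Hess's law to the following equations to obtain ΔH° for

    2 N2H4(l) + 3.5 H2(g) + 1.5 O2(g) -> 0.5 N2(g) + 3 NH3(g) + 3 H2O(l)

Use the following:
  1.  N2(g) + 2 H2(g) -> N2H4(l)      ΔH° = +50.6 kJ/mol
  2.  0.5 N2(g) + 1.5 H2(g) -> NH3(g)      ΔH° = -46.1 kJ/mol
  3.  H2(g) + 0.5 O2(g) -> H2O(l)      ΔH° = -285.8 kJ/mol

eq. 1 reversed and × 2: (-2)·(+50.6) = -101.2 kJ/mol
eq. 2 × 3: (3)·(-46.1) = -138.3 kJ/mol
eq. 3 × 3: (3)·(-285.8) = -857.4 kJ/mol
Summing the manipulated equations, ΔH° = (-101.2) + (-138.3) + (-857.4) = -1096.9 kJ/mol

ΔH° = -1096.9 kJ/mol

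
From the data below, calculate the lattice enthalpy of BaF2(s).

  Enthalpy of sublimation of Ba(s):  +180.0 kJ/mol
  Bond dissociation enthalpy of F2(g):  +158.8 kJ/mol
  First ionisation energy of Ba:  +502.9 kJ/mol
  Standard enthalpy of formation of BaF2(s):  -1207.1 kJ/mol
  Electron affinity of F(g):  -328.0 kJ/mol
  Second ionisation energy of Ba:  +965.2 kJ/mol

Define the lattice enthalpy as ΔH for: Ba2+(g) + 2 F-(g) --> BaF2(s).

U = -2358.0 kJ/mol

ΔHf° = 1·ΔHsub + 1·(ΣIE) + 1·D(F2) + 2·EA + U
-1207.1 = 1·(+180.0) + 1·(+1468.1) + 1·(+158.8) + 2·(-328.0) + U
U = -1207.1 − (+1150.9) = -2358.0 kJ/mol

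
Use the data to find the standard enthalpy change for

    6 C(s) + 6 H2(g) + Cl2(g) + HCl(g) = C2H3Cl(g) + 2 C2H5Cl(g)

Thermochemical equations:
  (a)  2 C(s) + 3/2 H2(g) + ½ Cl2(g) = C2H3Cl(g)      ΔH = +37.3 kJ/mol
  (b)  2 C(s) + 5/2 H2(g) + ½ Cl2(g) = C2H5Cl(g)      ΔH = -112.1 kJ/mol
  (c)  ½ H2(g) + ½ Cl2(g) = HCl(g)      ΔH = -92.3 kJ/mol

ΔH = -94.6 kJ/mol

(a) as written (C2H3Cl(g) already on the product side): +37.3 kJ/mol
(b) × 2 (×2 to match 2 C2H5Cl(g) in the target): (2)·(-112.1) = -224.2 kJ/mol
(c) reversed (HCl(g) must end up as a reactant): +92.3 kJ/mol
By Hess's law, ΔH = (+37.3) + (-224.2) + (+92.3) = -94.6 kJ/mol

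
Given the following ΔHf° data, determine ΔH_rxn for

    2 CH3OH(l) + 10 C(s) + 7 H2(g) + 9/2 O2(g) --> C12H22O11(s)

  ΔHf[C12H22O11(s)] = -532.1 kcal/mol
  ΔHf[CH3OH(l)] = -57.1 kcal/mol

ΔH_rxn = -417.9 kcal/mol

Products: 1·(-532.1) = -532.1
Reactants: 2·(-57.1) + 10·(+0.0) + 7·(+0.0) + 9/2·(+0.0) = -114.2
ΔH_rxn = (-532.1) − (-114.2) = -417.9 kcal/mol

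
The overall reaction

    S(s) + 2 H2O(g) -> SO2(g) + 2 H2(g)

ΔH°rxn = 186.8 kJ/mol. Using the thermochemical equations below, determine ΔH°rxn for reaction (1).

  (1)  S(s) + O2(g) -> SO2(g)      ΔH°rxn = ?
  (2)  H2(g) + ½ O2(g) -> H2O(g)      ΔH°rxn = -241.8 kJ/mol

(1) as written (SO2(g) already on the product side): contributes x
(2) reversed and × 2 (H2O(g) must end up as a reactant; scale by 2 for the 2 H2O(g)): (-2)·(-241.8) = +483.6 kJ/mol
+186.8 = (+483.6) + x
x = (+186.8 − (+483.6)) / (1) = -296.8 kJ/mol

ΔH°rxn = -296.8 kJ/mol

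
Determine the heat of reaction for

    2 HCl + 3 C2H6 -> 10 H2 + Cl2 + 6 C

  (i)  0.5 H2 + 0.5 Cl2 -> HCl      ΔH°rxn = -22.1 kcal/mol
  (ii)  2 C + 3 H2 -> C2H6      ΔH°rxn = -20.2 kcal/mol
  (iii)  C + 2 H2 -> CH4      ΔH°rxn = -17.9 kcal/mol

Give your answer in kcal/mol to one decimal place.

(i) reversed and × 2: (-2)·(-22.1) = +44.2 kcal/mol
(ii) reversed and × 3: (-3)·(-20.2) = +60.6 kcal/mol
(iii): not needed.
Combining the equations, ΔH°rxn = (-2)·(-22.1) + (-3)·(-20.2) = 104.8 kcal/mol

ΔH°rxn = 104.8 kcal/mol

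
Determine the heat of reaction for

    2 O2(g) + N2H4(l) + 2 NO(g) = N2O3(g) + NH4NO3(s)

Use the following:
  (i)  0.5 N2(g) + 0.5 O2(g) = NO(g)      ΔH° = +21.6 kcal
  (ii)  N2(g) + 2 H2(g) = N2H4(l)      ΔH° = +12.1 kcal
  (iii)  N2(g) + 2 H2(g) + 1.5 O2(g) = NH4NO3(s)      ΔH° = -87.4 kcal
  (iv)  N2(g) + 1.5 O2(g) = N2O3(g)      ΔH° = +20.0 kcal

(i) reversed and × 2 (NO(g) must end up as a reactant; ×2 to match 2 NO(g) in the target): (-2)·(+21.6) = -43.2 kcal
(ii) reversed (N2H4(l) must end up as a reactant): -12.1 kcal
(iii) as written (NH4NO3(s) already on the product side): -87.4 kcal
(iv) as written (N2O3(g) already on the product side): +20.0 kcal
ΔH° = (-43.2) + (-12.1) + (-87.4) + (+20.0) = -122.7 kcal

ΔH° = -122.7 kcal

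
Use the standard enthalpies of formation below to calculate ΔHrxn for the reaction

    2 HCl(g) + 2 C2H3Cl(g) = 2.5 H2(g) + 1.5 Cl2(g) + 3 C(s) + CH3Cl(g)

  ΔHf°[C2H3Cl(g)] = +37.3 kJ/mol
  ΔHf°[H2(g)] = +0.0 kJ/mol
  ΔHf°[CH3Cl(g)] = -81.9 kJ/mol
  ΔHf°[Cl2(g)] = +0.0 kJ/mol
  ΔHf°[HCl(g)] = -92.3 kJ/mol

ΔHrxn = 28.1 kJ/mol

Products: 5/2·(+0.0) + 3/2·(+0.0) + 3·(+0.0) + 1·(-81.9) = -81.9
Reactants: 2·(-92.3) + 2·(+37.3) = -110.0
ΔHrxn = (-81.9) − (-110.0) = 28.1 kJ/mol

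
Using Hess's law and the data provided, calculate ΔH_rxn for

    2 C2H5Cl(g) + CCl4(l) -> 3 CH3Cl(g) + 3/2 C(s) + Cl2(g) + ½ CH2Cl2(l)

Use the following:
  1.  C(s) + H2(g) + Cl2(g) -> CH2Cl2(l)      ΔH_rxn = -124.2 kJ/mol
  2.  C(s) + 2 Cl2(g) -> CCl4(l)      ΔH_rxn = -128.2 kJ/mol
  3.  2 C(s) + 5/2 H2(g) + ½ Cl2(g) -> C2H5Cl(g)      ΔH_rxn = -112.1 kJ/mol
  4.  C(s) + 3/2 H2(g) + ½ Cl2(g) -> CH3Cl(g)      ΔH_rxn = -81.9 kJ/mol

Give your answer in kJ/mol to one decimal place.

ΔH_rxn = 44.6 kJ/mol

eq. 1 × 1/2: (1/2)·(-124.2) = -62.1 kJ/mol
eq. 2 reversed: +128.2 kJ/mol
eq. 3 reversed and × 2: (-2)·(-112.1) = +224.2 kJ/mol
eq. 4 × 3: (3)·(-81.9) = -245.7 kJ/mol
By Hess's law, ΔH_rxn = (-62.1) + (+128.2) + (+224.2) + (-245.7) = 44.6 kJ/mol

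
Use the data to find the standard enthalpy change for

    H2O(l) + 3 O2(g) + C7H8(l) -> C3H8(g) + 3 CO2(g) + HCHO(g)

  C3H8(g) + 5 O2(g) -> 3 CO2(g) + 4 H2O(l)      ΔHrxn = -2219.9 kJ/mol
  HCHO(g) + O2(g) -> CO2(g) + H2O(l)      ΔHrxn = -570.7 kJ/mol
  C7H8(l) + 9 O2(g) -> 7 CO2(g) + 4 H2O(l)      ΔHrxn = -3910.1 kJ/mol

ΔHrxn = -1119.5 kJ/mol

equation 1 reversed (reverse to put C3H8(g) on the product side): +2219.9 kJ/mol
equation 2 reversed (HCHO(g) must end up as a product): +570.7 kJ/mol
equation 3 as written (C7H8(l) already on the reactant side): -3910.1 kJ/mol
Since enthalpy is a state function, ΔHrxn = (+2219.9) + (+570.7) + (-3910.1) = -1119.5 kJ/mol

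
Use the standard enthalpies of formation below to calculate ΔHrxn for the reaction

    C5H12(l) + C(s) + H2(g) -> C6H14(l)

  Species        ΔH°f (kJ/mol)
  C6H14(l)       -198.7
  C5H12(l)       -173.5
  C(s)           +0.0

ΔHrxn = -25.2 kJ/mol

ΔH°rxn = Σ nΔHf°(products) − Σ nΔHf°(reactants).
Products: 1·(-198.7) = -198.7
Reactants: 1·(-173.5) + 1·(+0.0) + 1·(+0.0) = -173.5
ΔHrxn = (-198.7) − (-173.5) = -25.2 kJ/mol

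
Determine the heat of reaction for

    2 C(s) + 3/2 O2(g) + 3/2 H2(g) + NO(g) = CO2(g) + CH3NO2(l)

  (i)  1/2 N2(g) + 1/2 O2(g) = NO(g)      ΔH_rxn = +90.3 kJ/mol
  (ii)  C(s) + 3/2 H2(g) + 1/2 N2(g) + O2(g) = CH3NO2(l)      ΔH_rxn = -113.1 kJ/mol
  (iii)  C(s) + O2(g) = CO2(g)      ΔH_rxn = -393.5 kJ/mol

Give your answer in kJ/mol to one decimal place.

ΔH_rxn = -596.9 kJ/mol

(i) reversed: -90.3 kJ/mol
(ii) as written: -113.1 kJ/mol
(iii) as written: -393.5 kJ/mol
Since enthalpy is a state function, ΔH_rxn = (-1)·(+90.3) + (1)·(-113.1) + (1)·(-393.5) = -596.9 kJ/mol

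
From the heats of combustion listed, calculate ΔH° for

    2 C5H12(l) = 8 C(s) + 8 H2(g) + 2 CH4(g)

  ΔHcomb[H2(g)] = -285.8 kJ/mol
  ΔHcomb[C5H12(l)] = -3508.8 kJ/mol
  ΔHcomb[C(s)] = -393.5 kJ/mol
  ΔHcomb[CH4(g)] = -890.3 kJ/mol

ΔH° = 197.4 kJ/mol

Using ΔH = Σ nΔHc°(reactants) − Σ nΔHc°(products):
= [2·(-3508.8)] − [8·(-393.5) + 8·(-285.8) + 2·(-890.3)]
= 197.4 kJ/mol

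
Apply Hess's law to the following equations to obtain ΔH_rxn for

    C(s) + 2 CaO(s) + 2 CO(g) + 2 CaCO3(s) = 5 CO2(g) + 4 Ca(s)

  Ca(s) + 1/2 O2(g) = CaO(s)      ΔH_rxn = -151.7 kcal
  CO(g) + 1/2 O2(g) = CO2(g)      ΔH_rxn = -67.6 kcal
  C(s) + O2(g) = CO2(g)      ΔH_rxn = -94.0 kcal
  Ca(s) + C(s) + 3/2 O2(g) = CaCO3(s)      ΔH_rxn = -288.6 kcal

equation 1 reversed and × 2 (reverse to put CaO(s) on the reactant side; scale by 2 for the 2 CaO(s)): (-2)·(-151.7) = +303.4 kcal
equation 2 × 2 (×2 to match 2 CO(g) in the target): (2)·(-67.6) = -135.2 kcal
equation 3 × 3: (3)·(-94.0) = -282.0 kcal
equation 4 reversed and × 2 (CaCO3(s) must end up as a reactant; ×2 to match 2 CaCO3(s) in the target): (-2)·(-288.6) = +577.2 kcal
ΔH_rxn = (-2)·(-151.7) + (2)·(-67.6) + (3)·(-94.0) + (-2)·(-288.6) = 463.4 kcal

ΔH_rxn = 463.4 kcal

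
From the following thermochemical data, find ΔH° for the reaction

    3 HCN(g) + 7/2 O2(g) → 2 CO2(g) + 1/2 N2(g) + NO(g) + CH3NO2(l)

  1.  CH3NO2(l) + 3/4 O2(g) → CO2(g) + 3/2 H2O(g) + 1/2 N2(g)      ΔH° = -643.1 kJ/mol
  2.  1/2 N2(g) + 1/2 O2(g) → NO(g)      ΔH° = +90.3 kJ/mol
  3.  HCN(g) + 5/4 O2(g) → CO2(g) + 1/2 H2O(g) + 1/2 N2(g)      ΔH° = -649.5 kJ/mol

eq. 1 reversed (CH3NO2(l) must end up as a product): +643.1 kJ/mol
eq. 2 as written (NO(g) already on the product side): +90.3 kJ/mol
eq. 3 × 3 (scale by 3 for the 3 HCN(g)): (3)·(-649.5) = -1948.5 kJ/mol
ΔH° = (+643.1) + (+90.3) + (-1948.5) = -1215.1 kJ/mol

ΔH° = -1215.1 kJ/mol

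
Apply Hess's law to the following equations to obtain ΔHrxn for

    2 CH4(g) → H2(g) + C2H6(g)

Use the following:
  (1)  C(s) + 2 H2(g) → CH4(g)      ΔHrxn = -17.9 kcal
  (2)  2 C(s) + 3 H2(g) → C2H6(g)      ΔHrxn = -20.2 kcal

(1) reversed and × 2: (-2)·(-17.9) = +35.8 kcal
(2) as written: -20.2 kcal
Summing the manipulated equations, ΔHrxn = (+35.8) + (-20.2) = 15.6 kcal

ΔHrxn = 15.6 kcal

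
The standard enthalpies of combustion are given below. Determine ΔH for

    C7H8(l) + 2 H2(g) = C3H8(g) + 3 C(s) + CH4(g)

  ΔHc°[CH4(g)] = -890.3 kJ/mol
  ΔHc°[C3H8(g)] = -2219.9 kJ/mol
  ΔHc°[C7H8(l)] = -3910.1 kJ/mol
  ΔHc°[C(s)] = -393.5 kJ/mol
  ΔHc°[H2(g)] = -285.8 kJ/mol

ΔH = -191.0 kJ/mol

With combustion enthalpies, reactants minus products:
= [1·(-3910.1) + 2·(-285.8)] − [1·(-2219.9) + 3·(-393.5) + 1·(-890.3)]
= -191.0 kJ/mol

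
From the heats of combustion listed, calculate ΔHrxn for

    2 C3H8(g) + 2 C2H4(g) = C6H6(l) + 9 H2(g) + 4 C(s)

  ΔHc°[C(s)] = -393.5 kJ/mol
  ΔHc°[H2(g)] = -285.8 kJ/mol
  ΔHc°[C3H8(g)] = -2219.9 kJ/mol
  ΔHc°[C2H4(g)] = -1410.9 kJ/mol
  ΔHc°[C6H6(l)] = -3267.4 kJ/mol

ΔHrxn = 152.0 kJ/mol

Using ΔH = Σ nΔHc°(reactants) − Σ nΔHc°(products):
= [2·(-2219.9) + 2·(-1410.9)] − [1·(-3267.4) + 9·(-285.8) + 4·(-393.5)]
= 152.0 kJ/mol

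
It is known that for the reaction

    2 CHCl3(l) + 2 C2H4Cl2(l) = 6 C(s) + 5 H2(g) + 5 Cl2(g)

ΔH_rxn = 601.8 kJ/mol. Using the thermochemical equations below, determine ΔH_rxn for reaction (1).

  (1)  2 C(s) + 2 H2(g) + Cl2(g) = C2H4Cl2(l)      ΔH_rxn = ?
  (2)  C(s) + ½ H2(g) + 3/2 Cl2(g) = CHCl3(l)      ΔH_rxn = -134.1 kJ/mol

ΔH_rxn = -166.8 kJ/mol

(1) reversed and × 2: contributes −2·x
(2) reversed and × 2: (-2)·(-134.1) = +268.2 kJ/mol
+601.8 = (+268.2) − 2·x
x = (+601.8 − (+268.2)) / (-2) = -166.8 kJ/mol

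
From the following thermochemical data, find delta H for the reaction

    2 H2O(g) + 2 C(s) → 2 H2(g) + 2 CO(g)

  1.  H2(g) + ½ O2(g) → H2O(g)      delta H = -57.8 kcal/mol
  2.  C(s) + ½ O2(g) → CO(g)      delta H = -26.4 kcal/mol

delta H = 62.8 kcal/mol

eq. 1 reversed and × 2: (-2)·(-57.8) = +115.6 kcal/mol
eq. 2 × 2: (2)·(-26.4) = -52.8 kcal/mol
delta H = (-2)·(-57.8) + (2)·(-26.4) = 62.8 kcal/mol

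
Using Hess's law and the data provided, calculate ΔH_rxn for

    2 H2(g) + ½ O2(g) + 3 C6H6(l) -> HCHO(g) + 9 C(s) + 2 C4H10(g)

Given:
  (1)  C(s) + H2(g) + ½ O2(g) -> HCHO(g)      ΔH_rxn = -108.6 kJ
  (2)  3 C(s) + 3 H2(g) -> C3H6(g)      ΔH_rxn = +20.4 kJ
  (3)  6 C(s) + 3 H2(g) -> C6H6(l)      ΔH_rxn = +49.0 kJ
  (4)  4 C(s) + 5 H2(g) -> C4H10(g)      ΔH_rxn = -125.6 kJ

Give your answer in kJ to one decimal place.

ΔH_rxn = -506.8 kJ

(1) as written: -108.6 kJ
(2): not needed.
(3) reversed and × 3: (-3)·(+49.0) = -147.0 kJ
(4) × 2: (2)·(-125.6) = -251.2 kJ
ΔH_rxn = (1)·(-108.6) + (-3)·(+49.0) + (2)·(-125.6) = -506.8 kJ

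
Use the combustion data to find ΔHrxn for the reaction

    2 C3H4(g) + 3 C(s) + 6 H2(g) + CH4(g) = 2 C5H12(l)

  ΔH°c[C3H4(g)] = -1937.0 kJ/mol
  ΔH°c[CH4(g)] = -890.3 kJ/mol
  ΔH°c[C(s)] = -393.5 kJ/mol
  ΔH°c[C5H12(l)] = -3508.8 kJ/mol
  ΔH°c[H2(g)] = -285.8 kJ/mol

Using ΔH = Σ nΔHc°(reactants) − Σ nΔHc°(products):
= [2·(-1937.0) + 3·(-393.5) + 6·(-285.8) + 1·(-890.3)] − [2·(-3508.8)]
= -642.0 kJ/mol

ΔHrxn = -642.0 kJ/mol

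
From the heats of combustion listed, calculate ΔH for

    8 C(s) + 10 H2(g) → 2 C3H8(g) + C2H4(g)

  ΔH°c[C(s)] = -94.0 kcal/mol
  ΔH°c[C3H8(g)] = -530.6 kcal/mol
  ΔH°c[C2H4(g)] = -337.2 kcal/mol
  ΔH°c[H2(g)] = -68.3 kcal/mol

ΔH = -36.6 kcal/mol

Using ΔH = Σ nΔHc°(reactants) − Σ nΔHc°(products):
= [8·(-94.0) + 10·(-68.3)] − [2·(-530.6) + 1·(-337.2)]
= -36.6 kcal/mol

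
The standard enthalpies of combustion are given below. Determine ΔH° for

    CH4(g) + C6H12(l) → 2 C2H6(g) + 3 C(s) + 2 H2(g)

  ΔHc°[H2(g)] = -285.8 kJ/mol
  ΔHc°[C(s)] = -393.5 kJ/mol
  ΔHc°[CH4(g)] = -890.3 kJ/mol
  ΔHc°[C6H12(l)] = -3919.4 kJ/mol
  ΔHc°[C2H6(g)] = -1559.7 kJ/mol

ΔH° = 61.8 kJ/mol

With combustion enthalpies, reactants minus products:
= [1·(-890.3) + 1·(-3919.4)] − [2·(-1559.7) + 3·(-393.5) + 2·(-285.8)]
= 61.8 kJ/mol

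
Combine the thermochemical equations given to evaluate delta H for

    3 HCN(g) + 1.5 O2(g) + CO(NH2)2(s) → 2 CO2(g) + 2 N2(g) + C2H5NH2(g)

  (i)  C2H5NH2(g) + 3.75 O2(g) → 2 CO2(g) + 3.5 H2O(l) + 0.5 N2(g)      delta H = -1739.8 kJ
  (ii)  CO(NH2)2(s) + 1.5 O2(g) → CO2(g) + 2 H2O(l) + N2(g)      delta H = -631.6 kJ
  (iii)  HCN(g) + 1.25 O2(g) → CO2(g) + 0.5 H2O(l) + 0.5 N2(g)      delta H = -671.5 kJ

(i) reversed (reverse to put C2H5NH2(g) on the product side): +1739.8 kJ
(ii) as written (CO(NH2)2(s) already on the reactant side): -631.6 kJ
(iii) × 3 (scale by 3 for the 3 HCN(g)): (3)·(-671.5) = -2014.5 kJ
delta H = (+1739.8) + (-631.6) + (-2014.5) = -906.3 kJ

delta H = -906.3 kJ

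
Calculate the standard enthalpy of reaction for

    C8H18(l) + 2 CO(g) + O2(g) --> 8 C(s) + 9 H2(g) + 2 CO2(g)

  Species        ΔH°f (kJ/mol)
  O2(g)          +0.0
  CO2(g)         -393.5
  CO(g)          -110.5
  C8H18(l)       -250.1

Products: 8·(+0.0) + 9·(+0.0) + 2·(-393.5) = -787.0
Reactants: 1·(-250.1) + 2·(-110.5) + 1·(+0.0) = -471.1
ΔH°rxn = (-787.0) − (-471.1) = -315.9 kJ/mol

ΔH°rxn = -315.9 kJ/mol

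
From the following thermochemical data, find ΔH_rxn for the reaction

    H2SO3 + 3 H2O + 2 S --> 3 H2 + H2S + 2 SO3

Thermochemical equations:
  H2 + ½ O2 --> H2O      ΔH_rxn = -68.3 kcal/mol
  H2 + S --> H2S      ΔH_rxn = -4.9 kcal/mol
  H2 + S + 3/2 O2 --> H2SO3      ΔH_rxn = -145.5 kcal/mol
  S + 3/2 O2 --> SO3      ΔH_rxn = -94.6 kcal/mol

ΔH_rxn = 156.3 kcal/mol

equation 1 reversed and × 3: (-3)·(-68.3) = +204.9 kcal/mol
equation 2 as written: -4.9 kcal/mol
equation 3 reversed: +145.5 kcal/mol
equation 4 × 2: (2)·(-94.6) = -189.2 kcal/mol
ΔH_rxn = (-3)·(-68.3) + (1)·(-4.9) + (-1)·(-145.5) + (2)·(-94.6) = 156.3 kcal/mol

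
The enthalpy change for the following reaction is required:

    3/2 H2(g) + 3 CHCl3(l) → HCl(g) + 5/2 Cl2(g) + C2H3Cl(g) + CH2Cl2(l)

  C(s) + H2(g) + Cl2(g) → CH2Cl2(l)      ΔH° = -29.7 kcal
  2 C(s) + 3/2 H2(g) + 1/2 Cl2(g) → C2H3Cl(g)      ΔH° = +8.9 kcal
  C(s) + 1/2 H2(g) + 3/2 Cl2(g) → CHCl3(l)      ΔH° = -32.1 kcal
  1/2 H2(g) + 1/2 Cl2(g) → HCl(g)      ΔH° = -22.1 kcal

ΔH° = 53.4 kcal

equation 1 as written: -29.7 kcal
equation 2 as written: +8.9 kcal
equation 3 reversed and × 3: (-3)·(-32.1) = +96.3 kcal
equation 4 as written: -22.1 kcal
Since enthalpy is a state function, ΔH° = (-29.7) + (+8.9) + (+96.3) + (-22.1) = 53.4 kcal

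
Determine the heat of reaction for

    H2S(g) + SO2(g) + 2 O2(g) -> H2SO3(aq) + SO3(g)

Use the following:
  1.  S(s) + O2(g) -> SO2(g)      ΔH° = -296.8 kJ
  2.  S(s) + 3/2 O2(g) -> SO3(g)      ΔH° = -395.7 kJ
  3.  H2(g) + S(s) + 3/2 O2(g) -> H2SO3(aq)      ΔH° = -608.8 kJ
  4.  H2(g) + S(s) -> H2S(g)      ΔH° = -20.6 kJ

ΔH° = -687.1 kJ

eq. 1 reversed (reverse to put SO2(g) on the reactant side): +296.8 kJ
eq. 2 as written (SO3(g) already on the product side): -395.7 kJ
eq. 3 as written (H2SO3(aq) already on the product side): -608.8 kJ
eq. 4 reversed (reverse to put H2S(g) on the reactant side): +20.6 kJ
Since enthalpy is a state function, ΔH° = (+296.8) + (-395.7) + (-608.8) + (+20.6) = -687.1 kJ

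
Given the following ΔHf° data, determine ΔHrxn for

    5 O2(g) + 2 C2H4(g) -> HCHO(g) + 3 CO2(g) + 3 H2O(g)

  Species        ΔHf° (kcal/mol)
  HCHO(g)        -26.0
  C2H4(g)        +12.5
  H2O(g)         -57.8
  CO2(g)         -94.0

ΔHrxn = -506.4 kcal/mol

Products: 1·(-26.0) + 3·(-94.0) + 3·(-57.8) = -481.4
Reactants: 5·(+0.0) + 2·(+12.5) = +25.0
ΔHrxn = (-481.4) − (+25.0) = -506.4 kcal/mol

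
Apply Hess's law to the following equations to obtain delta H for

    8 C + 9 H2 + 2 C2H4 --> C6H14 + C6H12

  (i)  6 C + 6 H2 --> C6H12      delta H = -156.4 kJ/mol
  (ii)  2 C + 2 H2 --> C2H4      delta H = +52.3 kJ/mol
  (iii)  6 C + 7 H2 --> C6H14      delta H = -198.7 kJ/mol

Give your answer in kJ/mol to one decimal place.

delta H = -459.7 kJ/mol

(i) as written (C6H12 already on the product side): -156.4 kJ/mol
(ii) reversed and × 2 (reverse to put C2H4 on the reactant side; scale by 2 for the 2 C2H4): (-2)·(+52.3) = -104.6 kJ/mol
(iii) as written (C6H14 already on the product side): -198.7 kJ/mol
By Hess's law, delta H = (-156.4) + (-104.6) + (-198.7) = -459.7 kJ/mol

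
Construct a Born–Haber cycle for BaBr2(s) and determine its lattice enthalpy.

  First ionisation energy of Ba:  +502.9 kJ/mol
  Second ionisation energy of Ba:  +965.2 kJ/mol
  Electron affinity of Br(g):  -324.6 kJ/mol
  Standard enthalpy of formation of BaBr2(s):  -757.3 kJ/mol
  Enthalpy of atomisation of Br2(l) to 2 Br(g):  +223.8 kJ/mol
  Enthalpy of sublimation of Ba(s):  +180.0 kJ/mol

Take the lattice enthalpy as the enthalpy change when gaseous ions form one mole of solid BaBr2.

U = -1980.0 kJ/mol

ΔHf° = 1·ΔHsub + 1·(ΣIE) + 1·D(Br2) + 2·EA + U
-757.3 = 1·(+180.0) + 1·(+1468.1) + 1·(+223.8) + 2·(-324.6) + U
U = -757.3 − (+1222.7) = -1980.0 kJ/mol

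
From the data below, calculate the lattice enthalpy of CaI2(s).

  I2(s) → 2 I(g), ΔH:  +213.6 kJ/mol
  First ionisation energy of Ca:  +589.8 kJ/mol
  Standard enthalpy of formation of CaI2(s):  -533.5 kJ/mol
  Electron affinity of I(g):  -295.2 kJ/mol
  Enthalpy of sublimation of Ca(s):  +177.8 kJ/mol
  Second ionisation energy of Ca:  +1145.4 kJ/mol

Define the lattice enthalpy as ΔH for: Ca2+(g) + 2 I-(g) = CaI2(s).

ΔHf° = 1·ΔHsub + 1·(ΣIE) + 1·D(I2) + 2·EA + U
-533.5 = 1·(+177.8) + 1·(+1735.2) + 1·(+213.6) + 2·(-295.2) + U
U = -533.5 − (+1536.2) = -2069.7 kJ/mol

U = -2069.7 kJ/mol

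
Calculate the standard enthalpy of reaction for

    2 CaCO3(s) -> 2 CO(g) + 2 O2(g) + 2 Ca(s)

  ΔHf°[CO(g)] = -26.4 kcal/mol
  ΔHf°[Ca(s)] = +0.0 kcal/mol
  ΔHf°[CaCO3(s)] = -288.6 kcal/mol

ΔHrxn = 524.4 kcal/mol

Products: 2·(-26.4) + 2·(+0.0) + 2·(+0.0) = -52.8
Reactants: 2·(-288.6) = -577.2
ΔHrxn = (-52.8) − (-577.2) = 524.4 kcal/mol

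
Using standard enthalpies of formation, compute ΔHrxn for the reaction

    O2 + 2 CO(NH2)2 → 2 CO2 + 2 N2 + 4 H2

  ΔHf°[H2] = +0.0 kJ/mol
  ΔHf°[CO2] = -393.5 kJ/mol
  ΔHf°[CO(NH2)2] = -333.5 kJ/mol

Products: 2·(-393.5) + 2·(+0.0) + 4·(+0.0) = -787.0
Reactants: 1·(+0.0) + 2·(-333.5) = -667.0
ΔHrxn = (-787.0) − (-667.0) = -120.0 kJ/mol

ΔHrxn = -120.0 kJ/mol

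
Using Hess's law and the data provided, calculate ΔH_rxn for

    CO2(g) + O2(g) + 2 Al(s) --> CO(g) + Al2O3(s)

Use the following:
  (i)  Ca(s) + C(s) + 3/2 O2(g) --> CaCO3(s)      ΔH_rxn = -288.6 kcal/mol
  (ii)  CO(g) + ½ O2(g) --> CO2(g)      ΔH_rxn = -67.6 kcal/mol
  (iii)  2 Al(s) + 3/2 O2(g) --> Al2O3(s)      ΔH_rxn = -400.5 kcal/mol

ΔH_rxn = -332.9 kcal/mol

(i): not needed (CaCO3(s) appears nowhere else).
(ii) reversed (reverse to put CO(g) on the product side): +67.6 kcal/mol
(iii) as written (Al2O3(s) already on the product side): -400.5 kcal/mol
ΔH_rxn = (+67.6) + (-400.5) = -332.9 kcal/mol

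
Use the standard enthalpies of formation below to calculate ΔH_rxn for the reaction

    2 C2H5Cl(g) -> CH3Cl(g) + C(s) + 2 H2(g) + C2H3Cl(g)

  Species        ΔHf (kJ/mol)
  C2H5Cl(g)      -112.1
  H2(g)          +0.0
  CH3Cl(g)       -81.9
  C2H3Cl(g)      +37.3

Products: 1·(-81.9) + 1·(+0.0) + 2·(+0.0) + 1·(+37.3) = -44.6
Reactants: 2·(-112.1) = -224.2
ΔH_rxn = (-44.6) − (-224.2) = 179.6 kJ/mol

ΔH_rxn = 179.6 kJ/mol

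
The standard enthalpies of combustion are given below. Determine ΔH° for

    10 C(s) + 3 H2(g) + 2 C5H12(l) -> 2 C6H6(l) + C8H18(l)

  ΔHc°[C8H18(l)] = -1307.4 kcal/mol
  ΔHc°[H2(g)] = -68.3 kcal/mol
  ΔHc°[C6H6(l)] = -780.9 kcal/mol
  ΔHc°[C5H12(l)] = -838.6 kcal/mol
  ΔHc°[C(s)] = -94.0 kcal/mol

ΔH° = 47.1 kcal/mol

Using ΔH = Σ nΔHc°(reactants) − Σ nΔHc°(products):
= [10·(-94.0) + 3·(-68.3) + 2·(-838.6)] − [2·(-780.9) + 1·(-1307.4)]
= 47.1 kcal/mol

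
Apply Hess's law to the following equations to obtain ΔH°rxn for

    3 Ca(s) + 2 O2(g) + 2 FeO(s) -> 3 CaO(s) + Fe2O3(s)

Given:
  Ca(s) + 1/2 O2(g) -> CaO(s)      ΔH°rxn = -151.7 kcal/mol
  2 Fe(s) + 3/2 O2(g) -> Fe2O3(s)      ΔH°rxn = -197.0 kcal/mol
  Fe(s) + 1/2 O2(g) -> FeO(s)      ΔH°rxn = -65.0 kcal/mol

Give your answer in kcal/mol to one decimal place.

ΔH°rxn = -522.1 kcal/mol

equation 1 × 3: (3)·(-151.7) = -455.1 kcal/mol
equation 2 as written: -197.0 kcal/mol
equation 3 reversed and × 2: (-2)·(-65.0) = +130.0 kcal/mol
By Hess's law, ΔH°rxn = (-455.1) + (-197.0) + (+130.0) = -522.1 kcal/mol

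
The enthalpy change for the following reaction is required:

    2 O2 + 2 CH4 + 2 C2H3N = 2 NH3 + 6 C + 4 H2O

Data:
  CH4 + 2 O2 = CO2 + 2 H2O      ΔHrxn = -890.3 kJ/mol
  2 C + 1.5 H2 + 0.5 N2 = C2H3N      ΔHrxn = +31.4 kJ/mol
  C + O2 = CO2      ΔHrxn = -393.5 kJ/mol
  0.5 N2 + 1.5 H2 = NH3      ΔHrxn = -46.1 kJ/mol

equation 1 × 2 (scale by 2 for the 2 CH4): (2)·(-890.3) = -1780.6 kJ/mol
equation 2 reversed and × 2 (C2H3N must end up as a reactant; scale by 2 for the 2 C2H3N): (-2)·(+31.4) = -62.8 kJ/mol
equation 3 reversed and × 2: (-2)·(-393.5) = +787.0 kJ/mol
equation 4 × 2 (×2 to match 2 NH3 in the target): (2)·(-46.1) = -92.2 kJ/mol
Combining the equations, ΔHrxn = (-1780.6) + (-62.8) + (+787.0) + (-92.2) = -1148.6 kJ/mol

ΔHrxn = -1148.6 kJ/mol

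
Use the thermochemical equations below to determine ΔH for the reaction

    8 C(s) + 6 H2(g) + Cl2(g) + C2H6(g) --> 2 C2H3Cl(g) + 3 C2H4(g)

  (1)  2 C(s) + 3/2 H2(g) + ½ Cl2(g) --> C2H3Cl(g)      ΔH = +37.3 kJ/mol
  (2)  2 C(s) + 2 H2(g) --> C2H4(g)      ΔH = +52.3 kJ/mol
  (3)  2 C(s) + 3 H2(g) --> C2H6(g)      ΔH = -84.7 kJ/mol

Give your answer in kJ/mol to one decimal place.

(1) × 2 (×2 to match 2 C2H3Cl(g) in the target): (2)·(+37.3) = +74.6 kJ/mol
(2) × 3 (scale by 3 for the 3 C2H4(g)): (3)·(+52.3) = +156.9 kJ/mol
(3) reversed (C2H6(g) must end up as a reactant): +84.7 kJ/mol
By Hess's law, ΔH = (2)·(+37.3) + (3)·(+52.3) + (-1)·(-84.7) = 316.2 kJ/mol

ΔH = 316.2 kJ/mol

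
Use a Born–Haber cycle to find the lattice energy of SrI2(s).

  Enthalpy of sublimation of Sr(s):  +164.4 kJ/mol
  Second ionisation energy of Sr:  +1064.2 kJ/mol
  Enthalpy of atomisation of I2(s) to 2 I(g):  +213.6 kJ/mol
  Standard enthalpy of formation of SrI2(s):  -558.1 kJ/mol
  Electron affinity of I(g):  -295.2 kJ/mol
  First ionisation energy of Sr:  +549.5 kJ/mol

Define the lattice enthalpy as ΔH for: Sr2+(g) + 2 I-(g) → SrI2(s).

U = -1959.4 kJ/mol

ΔHf° = 1·ΔHsub + 1·(ΣIE) + 1·D(I2) + 2·EA + U
-558.1 = 1·(+164.4) + 1·(+1613.7) + 1·(+213.6) + 2·(-295.2) + U
U = -558.1 − (+1401.3) = -1959.4 kJ/mol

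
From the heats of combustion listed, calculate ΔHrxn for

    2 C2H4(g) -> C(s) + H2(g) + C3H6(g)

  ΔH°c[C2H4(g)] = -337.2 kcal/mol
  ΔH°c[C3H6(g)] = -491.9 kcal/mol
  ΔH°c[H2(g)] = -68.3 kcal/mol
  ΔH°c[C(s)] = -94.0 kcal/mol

With combustion enthalpies, reactants minus products:
= [2·(-337.2)] − [1·(-94.0) + 1·(-68.3) + 1·(-491.9)]
= -20.2 kcal/mol

ΔHrxn = -20.2 kcal/mol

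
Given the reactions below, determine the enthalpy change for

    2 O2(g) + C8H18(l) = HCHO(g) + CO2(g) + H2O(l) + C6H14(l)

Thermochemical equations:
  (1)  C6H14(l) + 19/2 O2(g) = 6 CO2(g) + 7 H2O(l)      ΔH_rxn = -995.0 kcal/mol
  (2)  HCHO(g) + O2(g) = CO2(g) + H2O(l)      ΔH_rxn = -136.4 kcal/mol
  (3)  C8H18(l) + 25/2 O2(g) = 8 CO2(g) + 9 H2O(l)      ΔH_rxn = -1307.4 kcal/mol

(1) reversed (C6H14(l) must end up as a product): +995.0 kcal/mol
(2) reversed (reverse to put HCHO(g) on the product side): +136.4 kcal/mol
(3) as written (C8H18(l) already on the reactant side): -1307.4 kcal/mol
ΔH_rxn = (+995.0) + (+136.4) + (-1307.4) = -176.0 kcal/mol

ΔH_rxn = -176.0 kcal/mol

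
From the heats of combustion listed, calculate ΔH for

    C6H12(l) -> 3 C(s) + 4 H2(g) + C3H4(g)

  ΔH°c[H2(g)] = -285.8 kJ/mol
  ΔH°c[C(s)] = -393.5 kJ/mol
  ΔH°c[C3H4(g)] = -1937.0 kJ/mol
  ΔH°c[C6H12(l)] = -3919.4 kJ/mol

ΔH = 341.3 kJ/mol

Using ΔH = Σ nΔHc°(reactants) − Σ nΔHc°(products):
= [1·(-3919.4)] − [3·(-393.5) + 4·(-285.8) + 1·(-1937.0)]
= 341.3 kJ/mol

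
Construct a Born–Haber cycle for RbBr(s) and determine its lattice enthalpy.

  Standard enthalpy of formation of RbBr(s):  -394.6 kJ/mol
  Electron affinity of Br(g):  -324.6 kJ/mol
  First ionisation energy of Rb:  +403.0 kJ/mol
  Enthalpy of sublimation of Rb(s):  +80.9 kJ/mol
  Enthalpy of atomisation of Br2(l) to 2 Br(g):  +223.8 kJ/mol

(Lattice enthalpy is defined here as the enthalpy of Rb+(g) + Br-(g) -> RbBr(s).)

U = -665.8 kJ/mol

ΔHf° = 1·ΔHsub + 1·(ΣIE) + 1/2·D(Br2) + 1·EA + U
-394.6 = 1·(+80.9) + 1·(+403.0) + 1/2·(+223.8) + 1·(-324.6) + U
U = -394.6 − (+271.2) = -665.8 kJ/mol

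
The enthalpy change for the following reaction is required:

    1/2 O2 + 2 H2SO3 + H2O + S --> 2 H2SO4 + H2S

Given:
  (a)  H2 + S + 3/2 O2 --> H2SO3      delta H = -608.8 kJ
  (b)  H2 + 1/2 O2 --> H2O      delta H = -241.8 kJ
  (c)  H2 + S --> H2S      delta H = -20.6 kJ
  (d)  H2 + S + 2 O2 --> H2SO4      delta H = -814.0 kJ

(a) reversed and × 2 (reverse to put H2SO3 on the reactant side; ×2 to match 2 H2SO3 in the target): (-2)·(-608.8) = +1217.6 kJ
(b) reversed (reverse to put H2O on the reactant side): +241.8 kJ
(c) as written (H2S already on the product side): -20.6 kJ
(d) × 2 (scale by 2 for the 2 H2SO4): (2)·(-814.0) = -1628.0 kJ
Since enthalpy is a state function, delta H = (+1217.6) + (+241.8) + (-20.6) + (-1628.0) = -189.2 kJ

delta H = -189.2 kJ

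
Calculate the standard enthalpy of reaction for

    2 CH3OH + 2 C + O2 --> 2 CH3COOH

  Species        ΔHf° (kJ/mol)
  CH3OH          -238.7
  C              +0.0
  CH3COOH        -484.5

ΔH°rxn = Σ nΔHf°(products) − Σ nΔHf°(reactants).
Products: 2·(-484.5) = -969.0
Reactants: 2·(-238.7) + 2·(+0.0) + 1·(+0.0) = -477.4
ΔH°rxn = (-969.0) − (-477.4) = -491.6 kJ/mol

ΔH°rxn = -491.6 kJ/mol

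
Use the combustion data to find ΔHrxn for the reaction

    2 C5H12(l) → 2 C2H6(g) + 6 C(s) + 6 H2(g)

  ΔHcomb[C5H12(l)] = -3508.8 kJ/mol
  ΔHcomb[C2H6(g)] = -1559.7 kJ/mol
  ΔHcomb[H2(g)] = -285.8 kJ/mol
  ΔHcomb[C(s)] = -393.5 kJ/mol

ΔHrxn = 177.6 kJ/mol

Using ΔH = Σ nΔHc°(reactants) − Σ nΔHc°(products):
= [2·(-3508.8)] − [2·(-1559.7) + 6·(-393.5) + 6·(-285.8)]
= 177.6 kJ/mol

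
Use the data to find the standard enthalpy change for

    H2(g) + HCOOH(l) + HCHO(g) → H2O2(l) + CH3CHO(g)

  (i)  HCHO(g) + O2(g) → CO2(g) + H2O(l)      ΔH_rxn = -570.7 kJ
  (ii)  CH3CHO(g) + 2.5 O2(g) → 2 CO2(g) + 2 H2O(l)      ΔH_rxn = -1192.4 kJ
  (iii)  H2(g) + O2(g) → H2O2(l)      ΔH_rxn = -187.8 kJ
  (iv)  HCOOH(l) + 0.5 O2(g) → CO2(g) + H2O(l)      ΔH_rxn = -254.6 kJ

ΔH_rxn = 179.3 kJ

(i) as written: -570.7 kJ
(ii) reversed: +1192.4 kJ
(iii) as written: -187.8 kJ
(iv) as written: -254.6 kJ
By Hess's law, ΔH_rxn = (-570.7) + (+1192.4) + (-187.8) + (-254.6) = 179.3 kJ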